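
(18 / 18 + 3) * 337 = 1348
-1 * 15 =-15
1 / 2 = 0.50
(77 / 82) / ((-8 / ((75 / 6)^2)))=-48125 / 2624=-18.34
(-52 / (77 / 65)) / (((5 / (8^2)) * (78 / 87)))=-48256 / 77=-626.70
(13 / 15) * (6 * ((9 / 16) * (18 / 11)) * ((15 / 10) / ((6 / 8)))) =1053 / 110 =9.57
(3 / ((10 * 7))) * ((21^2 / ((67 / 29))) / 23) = 5481 / 15410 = 0.36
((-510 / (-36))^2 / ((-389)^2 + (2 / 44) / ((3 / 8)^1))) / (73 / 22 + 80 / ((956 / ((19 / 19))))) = 12290575 / 31524871602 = 0.00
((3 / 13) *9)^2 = 729 / 169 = 4.31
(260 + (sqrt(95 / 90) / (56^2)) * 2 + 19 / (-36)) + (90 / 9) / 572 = sqrt(38) / 9408 + 1335853 / 5148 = 259.49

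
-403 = -403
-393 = -393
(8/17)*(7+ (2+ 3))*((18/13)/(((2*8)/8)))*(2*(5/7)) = 8640/1547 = 5.59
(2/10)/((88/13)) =0.03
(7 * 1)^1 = 7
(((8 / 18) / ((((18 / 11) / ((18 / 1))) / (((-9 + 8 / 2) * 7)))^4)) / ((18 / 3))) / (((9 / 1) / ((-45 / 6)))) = -109853253125 / 81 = -1356213001.54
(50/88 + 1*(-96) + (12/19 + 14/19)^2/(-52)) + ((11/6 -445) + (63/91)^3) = -56355684859/104691444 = -538.30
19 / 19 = 1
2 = 2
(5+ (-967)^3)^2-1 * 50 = 817633806251799314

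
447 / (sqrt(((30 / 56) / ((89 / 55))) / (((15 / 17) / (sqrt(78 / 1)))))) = 245.56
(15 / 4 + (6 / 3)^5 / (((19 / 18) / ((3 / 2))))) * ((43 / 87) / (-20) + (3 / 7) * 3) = 660437 / 10640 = 62.07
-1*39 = -39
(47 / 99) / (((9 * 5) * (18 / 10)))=47 / 8019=0.01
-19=-19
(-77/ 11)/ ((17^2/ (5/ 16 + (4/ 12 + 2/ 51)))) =-3913/ 235824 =-0.02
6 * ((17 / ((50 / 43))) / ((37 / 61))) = 133773 / 925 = 144.62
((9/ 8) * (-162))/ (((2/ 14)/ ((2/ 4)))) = -5103/ 8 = -637.88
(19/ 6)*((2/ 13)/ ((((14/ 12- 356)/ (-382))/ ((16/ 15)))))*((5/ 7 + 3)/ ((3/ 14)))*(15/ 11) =929024/ 70257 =13.22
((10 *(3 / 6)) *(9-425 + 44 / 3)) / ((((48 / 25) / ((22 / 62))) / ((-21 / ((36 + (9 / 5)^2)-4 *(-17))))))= 10346875 / 142476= 72.62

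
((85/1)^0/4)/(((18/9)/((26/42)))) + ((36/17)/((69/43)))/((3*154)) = 57977/722568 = 0.08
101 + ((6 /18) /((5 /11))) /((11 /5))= 304 /3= 101.33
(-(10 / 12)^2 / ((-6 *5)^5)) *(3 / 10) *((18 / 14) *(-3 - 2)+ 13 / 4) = -89 / 3265920000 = -0.00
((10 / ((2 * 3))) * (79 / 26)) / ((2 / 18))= 45.58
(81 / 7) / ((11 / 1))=81 / 77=1.05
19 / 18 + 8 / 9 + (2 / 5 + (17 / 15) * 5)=721 / 90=8.01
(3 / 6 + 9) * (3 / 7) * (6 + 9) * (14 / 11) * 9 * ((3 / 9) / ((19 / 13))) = 1755 / 11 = 159.55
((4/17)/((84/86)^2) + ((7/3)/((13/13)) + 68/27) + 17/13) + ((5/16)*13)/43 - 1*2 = 905349103/201159504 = 4.50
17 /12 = 1.42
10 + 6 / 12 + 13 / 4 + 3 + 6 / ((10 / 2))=359 / 20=17.95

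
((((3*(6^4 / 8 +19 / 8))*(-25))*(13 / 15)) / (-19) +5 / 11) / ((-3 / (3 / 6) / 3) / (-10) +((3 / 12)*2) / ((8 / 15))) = 9409850 / 19019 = 494.76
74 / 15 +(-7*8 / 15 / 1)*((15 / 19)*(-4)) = 4766 / 285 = 16.72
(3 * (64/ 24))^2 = 64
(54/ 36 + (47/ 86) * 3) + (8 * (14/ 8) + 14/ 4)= 1775/ 86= 20.64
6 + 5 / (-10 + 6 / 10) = 257 / 47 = 5.47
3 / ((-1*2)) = -3 / 2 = -1.50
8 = 8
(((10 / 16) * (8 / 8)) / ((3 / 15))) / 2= 25 / 16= 1.56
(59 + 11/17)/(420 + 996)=169/4012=0.04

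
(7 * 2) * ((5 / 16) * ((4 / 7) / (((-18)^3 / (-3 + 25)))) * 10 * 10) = -0.94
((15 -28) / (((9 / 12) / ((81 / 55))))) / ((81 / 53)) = -2756 / 165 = -16.70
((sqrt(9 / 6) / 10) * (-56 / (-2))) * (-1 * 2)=-14 * sqrt(6) / 5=-6.86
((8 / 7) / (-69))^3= -512 / 112678587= -0.00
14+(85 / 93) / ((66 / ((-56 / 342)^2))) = 1256402126 / 89740629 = 14.00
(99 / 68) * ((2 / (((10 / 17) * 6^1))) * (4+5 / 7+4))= 2013 / 280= 7.19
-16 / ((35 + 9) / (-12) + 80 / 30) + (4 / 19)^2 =5792 / 361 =16.04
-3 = -3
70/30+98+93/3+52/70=13868/105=132.08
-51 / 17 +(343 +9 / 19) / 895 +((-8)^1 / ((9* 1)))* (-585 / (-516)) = -7949731 / 2193645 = -3.62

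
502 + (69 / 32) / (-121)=1943675 / 3872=501.98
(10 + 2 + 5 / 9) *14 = 1582 / 9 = 175.78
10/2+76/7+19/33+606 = 143782/231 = 622.43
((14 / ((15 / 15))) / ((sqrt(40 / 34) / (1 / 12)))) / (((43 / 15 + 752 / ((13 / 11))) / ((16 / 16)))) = 91 * sqrt(85) / 498556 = 0.00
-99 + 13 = -86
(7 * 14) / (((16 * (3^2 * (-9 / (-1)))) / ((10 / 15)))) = 49 / 972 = 0.05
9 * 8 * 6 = 432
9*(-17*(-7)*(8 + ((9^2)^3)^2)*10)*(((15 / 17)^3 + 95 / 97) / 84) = 1682100894159598425 / 28033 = 60004312565890.14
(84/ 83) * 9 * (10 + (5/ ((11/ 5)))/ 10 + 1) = 93366/ 913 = 102.26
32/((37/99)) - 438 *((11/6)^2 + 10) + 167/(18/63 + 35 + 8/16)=-426379/74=-5761.88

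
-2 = -2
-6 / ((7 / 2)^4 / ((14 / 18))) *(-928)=29696 / 1029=28.86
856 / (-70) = -428 / 35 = -12.23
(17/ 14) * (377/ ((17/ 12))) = 2262/ 7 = 323.14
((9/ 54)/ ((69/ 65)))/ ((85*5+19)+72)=65/ 213624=0.00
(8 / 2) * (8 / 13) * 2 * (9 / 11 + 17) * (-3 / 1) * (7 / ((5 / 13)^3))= -44518656 / 1375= -32377.20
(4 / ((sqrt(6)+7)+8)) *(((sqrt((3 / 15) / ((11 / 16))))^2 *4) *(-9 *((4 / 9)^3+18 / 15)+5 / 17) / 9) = -19909888 / 49757895+19909888 *sqrt(6) / 746368425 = -0.33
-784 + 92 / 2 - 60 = -798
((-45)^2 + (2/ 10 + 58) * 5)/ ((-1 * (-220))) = 579/ 55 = 10.53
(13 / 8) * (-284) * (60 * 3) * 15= -1246050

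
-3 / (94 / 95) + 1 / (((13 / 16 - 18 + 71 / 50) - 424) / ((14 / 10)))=-50186135 / 16535258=-3.04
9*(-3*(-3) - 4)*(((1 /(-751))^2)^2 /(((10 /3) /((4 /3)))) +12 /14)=38.57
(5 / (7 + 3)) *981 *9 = 8829 / 2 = 4414.50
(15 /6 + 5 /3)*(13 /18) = 325 /108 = 3.01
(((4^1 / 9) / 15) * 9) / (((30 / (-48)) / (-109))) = 3488 / 75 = 46.51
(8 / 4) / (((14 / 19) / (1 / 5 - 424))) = -40261 / 35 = -1150.31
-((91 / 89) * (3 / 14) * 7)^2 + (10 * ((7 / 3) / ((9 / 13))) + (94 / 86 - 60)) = -1013633693 / 36785124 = -27.56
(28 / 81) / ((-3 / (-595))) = 16660 / 243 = 68.56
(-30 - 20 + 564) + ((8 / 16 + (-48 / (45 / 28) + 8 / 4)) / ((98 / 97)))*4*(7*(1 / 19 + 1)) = -113462 / 399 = -284.37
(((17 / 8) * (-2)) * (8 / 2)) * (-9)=153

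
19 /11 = 1.73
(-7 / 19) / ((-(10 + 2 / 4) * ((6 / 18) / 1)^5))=162 / 19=8.53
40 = 40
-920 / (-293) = 3.14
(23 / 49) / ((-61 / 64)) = -1472 / 2989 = -0.49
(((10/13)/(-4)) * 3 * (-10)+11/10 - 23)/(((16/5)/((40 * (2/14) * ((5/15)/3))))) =-1165/364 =-3.20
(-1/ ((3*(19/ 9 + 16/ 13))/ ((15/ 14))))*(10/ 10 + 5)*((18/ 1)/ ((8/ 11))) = -173745/ 10948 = -15.87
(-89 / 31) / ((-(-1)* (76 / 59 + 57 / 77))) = -404327 / 285665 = -1.42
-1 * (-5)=5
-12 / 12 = -1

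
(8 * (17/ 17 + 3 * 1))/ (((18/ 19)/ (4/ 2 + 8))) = 3040/ 9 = 337.78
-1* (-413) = 413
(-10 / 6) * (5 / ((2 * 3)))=-25 / 18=-1.39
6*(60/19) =360/19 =18.95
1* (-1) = -1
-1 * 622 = -622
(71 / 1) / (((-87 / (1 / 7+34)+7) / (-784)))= -12503.47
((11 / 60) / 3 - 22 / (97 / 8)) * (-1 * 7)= 214291 / 17460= 12.27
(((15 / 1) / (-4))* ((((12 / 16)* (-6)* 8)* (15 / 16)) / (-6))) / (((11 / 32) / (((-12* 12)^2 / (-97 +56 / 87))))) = 1217721600 / 92213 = 13205.53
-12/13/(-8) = 3/26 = 0.12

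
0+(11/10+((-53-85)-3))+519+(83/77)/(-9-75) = 12259679/32340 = 379.09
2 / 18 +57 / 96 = 203 / 288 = 0.70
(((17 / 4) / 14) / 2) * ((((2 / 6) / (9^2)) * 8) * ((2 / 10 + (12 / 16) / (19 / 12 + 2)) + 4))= 2686 / 121905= 0.02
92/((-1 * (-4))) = 23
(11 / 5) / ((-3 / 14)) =-154 / 15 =-10.27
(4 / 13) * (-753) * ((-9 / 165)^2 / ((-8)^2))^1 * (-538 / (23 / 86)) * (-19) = -1489401621 / 3617900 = -411.68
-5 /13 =-0.38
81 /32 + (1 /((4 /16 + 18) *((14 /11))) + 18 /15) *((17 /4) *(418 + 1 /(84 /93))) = 253728185 /114464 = 2216.66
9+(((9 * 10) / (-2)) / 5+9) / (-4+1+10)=9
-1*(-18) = 18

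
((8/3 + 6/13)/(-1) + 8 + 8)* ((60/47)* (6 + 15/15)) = 115.02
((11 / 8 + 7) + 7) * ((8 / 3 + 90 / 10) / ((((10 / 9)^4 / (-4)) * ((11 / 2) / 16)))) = -1369.46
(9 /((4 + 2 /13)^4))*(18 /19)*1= 28561 /997272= 0.03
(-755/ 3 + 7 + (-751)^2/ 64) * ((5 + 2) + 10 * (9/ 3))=60865999/ 192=317010.41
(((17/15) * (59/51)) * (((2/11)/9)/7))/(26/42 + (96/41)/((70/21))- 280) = -4838/356314167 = -0.00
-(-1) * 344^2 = 118336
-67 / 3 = -22.33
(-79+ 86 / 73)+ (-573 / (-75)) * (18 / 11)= -1311301 / 20075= -65.32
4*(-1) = -4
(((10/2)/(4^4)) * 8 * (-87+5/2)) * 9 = -7605/64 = -118.83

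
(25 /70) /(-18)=-5 /252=-0.02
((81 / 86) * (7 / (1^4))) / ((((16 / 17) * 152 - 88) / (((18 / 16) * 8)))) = 9639 / 8944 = 1.08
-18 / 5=-3.60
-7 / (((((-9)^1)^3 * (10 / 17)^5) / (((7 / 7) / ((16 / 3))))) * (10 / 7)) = 69572993 / 3888000000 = 0.02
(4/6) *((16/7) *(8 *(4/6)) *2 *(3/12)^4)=4/63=0.06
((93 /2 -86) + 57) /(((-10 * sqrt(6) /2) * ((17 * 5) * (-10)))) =0.00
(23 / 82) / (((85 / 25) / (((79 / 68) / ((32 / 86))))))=390655 / 1516672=0.26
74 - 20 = 54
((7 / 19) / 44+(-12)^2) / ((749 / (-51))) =-6139941 / 626164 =-9.81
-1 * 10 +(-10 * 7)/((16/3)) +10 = -13.12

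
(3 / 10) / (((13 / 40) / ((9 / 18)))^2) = 120 / 169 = 0.71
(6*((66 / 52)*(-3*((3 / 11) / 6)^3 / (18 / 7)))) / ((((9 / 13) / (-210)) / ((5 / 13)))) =1225 / 12584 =0.10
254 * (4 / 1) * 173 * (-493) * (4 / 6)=-173307248 / 3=-57769082.67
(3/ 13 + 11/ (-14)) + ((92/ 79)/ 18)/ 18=-642113/ 1164618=-0.55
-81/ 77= -1.05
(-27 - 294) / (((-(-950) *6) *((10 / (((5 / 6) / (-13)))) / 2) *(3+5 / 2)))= 107 / 815100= 0.00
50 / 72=25 / 36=0.69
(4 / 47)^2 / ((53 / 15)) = 0.00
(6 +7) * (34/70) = 221/35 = 6.31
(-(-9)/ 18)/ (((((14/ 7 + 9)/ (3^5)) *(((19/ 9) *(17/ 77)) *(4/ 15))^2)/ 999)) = 714287.49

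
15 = 15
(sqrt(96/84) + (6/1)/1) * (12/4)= 6 * sqrt(14)/7 + 18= 21.21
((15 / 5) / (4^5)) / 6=1 / 2048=0.00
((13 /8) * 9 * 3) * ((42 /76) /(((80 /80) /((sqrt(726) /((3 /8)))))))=27027 * sqrt(6) /38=1742.17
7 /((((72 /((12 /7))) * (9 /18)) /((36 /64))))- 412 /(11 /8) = -52703 /176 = -299.45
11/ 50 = 0.22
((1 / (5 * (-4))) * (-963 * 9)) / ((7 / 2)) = 123.81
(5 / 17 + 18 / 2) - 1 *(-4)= 226 / 17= 13.29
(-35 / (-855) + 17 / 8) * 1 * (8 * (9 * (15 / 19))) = 44445 / 361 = 123.12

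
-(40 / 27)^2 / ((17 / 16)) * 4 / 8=-12800 / 12393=-1.03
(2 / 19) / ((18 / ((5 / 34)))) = 5 / 5814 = 0.00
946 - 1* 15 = 931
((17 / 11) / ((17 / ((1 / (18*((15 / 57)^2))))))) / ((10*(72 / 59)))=21299 / 3564000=0.01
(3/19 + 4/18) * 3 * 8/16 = 65/114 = 0.57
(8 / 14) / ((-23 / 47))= -188 / 161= -1.17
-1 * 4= -4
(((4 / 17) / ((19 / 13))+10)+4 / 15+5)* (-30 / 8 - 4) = -2317157 / 19380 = -119.56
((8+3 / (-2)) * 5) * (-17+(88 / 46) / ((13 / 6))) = -24095 / 46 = -523.80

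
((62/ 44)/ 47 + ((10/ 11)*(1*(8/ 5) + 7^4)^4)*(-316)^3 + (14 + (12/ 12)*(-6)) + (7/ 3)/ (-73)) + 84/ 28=-27056344514283220547466624907/ 28305750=-955860364564910682369.01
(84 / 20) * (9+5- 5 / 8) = 2247 / 40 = 56.18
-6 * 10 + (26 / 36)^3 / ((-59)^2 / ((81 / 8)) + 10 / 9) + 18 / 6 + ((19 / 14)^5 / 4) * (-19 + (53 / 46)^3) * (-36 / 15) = -287585477266481141 / 32907243480894720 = -8.74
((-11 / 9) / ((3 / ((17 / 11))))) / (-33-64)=17 / 2619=0.01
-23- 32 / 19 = -469 / 19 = -24.68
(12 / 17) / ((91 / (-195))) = -180 / 119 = -1.51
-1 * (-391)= 391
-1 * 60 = -60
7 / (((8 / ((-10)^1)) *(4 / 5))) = -175 / 16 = -10.94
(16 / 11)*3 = 48 / 11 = 4.36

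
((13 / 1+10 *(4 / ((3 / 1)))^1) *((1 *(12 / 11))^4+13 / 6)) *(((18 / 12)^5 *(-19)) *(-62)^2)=-12258355246803 / 234256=-52328884.84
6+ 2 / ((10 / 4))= 34 / 5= 6.80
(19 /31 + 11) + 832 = 26152 /31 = 843.61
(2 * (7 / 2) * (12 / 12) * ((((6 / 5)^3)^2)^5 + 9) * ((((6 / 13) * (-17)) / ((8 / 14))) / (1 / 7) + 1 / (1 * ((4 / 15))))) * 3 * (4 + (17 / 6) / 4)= -871742367025104215759948888373 / 387430191040039062500000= -2250063.08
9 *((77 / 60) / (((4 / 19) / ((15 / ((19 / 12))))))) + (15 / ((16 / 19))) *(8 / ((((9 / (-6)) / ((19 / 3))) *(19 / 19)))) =-983 / 12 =-81.92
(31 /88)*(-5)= -155 /88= -1.76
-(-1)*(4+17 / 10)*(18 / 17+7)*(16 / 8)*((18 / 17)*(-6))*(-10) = 1686744 / 289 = 5836.48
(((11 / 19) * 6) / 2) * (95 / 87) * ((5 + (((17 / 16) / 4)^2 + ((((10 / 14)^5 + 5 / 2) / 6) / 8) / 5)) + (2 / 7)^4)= 19266157185 / 1996402688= 9.65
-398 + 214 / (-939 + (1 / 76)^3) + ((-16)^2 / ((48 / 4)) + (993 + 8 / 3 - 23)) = 245576343084 / 412198463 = 595.77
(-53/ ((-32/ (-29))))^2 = 2362369/ 1024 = 2307.00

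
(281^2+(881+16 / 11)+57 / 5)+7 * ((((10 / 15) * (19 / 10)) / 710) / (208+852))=9916295984063 / 124179000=79854.85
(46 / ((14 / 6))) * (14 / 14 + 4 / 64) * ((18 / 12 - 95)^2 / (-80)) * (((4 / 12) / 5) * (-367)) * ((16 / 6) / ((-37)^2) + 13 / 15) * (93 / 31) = 89505113379341 / 613312000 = 145937.33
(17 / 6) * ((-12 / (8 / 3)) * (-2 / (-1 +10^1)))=17 / 6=2.83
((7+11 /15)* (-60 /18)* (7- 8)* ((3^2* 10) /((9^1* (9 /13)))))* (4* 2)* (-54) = -482560 /3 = -160853.33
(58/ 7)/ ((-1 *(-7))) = 58/ 49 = 1.18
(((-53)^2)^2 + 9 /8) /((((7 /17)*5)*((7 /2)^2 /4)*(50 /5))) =1073105569 /8575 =125143.51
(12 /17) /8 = 3 /34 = 0.09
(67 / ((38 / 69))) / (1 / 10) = 23115 / 19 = 1216.58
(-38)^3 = -54872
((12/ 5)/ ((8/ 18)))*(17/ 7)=459/ 35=13.11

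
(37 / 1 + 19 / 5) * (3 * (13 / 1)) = 1591.20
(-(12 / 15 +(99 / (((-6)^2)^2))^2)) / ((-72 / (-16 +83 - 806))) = -61742711 / 7464960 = -8.27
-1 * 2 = -2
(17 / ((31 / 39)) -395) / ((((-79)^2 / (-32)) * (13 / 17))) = 6300608 / 2515123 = 2.51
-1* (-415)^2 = -172225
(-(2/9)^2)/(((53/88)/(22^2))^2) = -31891.82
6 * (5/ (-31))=-30/ 31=-0.97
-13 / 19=-0.68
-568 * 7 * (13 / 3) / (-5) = 51688 / 15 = 3445.87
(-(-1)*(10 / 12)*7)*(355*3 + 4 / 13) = 484715 / 78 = 6214.29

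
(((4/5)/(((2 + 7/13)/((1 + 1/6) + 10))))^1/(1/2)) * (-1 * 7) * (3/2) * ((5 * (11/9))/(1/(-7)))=85358/27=3161.41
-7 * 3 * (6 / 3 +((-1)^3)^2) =-63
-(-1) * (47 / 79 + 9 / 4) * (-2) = -899 / 158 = -5.69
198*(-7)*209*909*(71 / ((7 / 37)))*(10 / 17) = -58128151309.41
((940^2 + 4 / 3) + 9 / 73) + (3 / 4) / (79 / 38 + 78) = 1177694076317 / 1332834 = 883601.47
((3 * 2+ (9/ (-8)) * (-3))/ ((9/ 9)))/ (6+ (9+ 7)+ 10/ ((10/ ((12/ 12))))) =75/ 184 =0.41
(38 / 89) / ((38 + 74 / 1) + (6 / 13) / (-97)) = 0.00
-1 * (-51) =51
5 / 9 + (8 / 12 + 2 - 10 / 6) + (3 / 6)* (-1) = 19 / 18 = 1.06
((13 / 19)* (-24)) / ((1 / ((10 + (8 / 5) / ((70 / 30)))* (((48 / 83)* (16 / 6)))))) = -14936064 / 55195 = -270.61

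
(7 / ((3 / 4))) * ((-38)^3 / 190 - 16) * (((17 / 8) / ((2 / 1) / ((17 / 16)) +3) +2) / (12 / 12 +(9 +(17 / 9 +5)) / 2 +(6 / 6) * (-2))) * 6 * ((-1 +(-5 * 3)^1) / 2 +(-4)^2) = -2484022464 / 51875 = -47884.77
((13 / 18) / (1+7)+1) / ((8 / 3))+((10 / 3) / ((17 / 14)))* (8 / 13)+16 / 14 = 1925311 / 594048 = 3.24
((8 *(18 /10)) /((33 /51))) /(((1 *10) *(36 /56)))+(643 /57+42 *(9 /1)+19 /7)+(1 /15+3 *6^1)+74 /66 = 45496888 /109725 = 414.64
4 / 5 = 0.80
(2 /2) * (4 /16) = 0.25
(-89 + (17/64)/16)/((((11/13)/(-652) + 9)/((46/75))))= -1480288901/244073600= -6.06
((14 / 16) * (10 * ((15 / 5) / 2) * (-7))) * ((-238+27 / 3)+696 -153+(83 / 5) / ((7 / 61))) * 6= -1011339 / 4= -252834.75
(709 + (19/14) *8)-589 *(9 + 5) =-52683/7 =-7526.14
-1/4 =-0.25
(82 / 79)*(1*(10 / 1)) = 820 / 79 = 10.38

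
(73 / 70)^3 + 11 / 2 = 2275517 / 343000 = 6.63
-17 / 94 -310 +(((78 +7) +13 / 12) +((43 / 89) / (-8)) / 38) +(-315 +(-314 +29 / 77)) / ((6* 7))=-491575107857 / 2056228944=-239.07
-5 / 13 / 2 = -5 / 26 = -0.19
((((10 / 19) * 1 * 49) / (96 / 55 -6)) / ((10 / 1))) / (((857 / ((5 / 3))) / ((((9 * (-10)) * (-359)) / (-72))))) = 24187625 / 45722664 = 0.53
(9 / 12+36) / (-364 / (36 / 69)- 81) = -441 / 9344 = -0.05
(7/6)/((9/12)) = 1.56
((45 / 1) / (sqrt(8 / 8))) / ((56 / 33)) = 1485 / 56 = 26.52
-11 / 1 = -11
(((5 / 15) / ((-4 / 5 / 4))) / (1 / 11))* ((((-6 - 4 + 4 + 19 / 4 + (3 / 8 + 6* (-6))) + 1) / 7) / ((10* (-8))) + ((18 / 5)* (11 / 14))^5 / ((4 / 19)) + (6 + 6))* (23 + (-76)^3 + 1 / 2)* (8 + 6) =98257535973.92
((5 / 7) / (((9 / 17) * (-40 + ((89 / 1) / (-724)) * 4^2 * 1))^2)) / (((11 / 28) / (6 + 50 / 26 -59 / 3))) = -10840778705 / 250623757098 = -0.04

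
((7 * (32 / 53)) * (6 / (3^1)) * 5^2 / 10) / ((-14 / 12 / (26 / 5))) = -4992 / 53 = -94.19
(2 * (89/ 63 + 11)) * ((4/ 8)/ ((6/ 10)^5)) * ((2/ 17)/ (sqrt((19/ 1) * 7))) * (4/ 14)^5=9200000 * sqrt(133)/ 34220682279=0.00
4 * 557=2228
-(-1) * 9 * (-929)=-8361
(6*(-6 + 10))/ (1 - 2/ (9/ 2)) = 216/ 5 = 43.20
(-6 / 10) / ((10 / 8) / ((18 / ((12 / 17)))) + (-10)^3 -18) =306 / 519155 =0.00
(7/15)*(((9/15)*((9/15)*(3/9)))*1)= 7/125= 0.06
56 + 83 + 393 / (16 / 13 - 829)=496890 / 3587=138.53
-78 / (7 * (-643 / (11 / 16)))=429 / 36008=0.01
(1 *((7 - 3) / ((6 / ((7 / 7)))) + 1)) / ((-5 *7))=-0.05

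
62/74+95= 3546/37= 95.84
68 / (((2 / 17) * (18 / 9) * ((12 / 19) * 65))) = 5491 / 780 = 7.04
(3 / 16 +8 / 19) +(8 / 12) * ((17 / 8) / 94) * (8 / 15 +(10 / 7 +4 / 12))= 2894611 / 4500720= 0.64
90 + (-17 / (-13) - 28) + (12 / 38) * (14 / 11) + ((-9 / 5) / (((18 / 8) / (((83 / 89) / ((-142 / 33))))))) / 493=2696262895891 / 42320902195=63.71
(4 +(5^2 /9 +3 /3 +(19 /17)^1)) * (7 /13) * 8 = 76216 /1989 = 38.32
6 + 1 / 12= 73 / 12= 6.08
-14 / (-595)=2 / 85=0.02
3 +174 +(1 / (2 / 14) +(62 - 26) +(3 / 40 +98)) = 12723 / 40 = 318.08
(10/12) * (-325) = -1625/6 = -270.83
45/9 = 5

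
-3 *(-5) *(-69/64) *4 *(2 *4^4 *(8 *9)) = -2384640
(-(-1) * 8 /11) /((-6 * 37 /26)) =-104 /1221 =-0.09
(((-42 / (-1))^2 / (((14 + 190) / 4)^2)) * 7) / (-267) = -1372 / 77163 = -0.02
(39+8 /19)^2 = 561001 /361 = 1554.02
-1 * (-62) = 62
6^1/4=1.50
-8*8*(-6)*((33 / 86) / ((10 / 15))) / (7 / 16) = 152064 / 301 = 505.20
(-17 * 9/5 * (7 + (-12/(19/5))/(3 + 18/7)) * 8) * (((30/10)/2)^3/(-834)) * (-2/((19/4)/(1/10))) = -4376106/16308175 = -0.27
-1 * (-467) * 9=4203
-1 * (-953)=953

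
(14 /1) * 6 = 84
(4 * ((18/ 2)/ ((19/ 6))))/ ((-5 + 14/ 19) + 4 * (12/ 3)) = 216/ 223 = 0.97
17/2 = 8.50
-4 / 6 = -2 / 3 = -0.67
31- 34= -3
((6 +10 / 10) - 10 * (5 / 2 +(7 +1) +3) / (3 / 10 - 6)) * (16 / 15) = 32.73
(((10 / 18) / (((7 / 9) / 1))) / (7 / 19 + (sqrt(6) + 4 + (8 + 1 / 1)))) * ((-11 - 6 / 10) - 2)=-164084 / 218225 + 12274 * sqrt(6) / 218225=-0.61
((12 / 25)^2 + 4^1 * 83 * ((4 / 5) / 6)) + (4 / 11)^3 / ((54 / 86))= 1001151928 / 22460625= 44.57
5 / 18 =0.28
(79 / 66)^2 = 6241 / 4356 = 1.43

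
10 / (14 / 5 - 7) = -50 / 21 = -2.38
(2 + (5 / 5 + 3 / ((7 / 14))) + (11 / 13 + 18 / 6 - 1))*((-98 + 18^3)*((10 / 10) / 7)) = 126148 / 13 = 9703.69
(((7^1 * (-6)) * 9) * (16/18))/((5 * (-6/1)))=56/5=11.20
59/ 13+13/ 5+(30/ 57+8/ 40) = 9713/ 1235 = 7.86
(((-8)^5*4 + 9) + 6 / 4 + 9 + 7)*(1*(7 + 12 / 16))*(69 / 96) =-186870883 / 256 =-729964.39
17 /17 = 1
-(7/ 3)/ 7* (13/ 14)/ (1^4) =-13/ 42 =-0.31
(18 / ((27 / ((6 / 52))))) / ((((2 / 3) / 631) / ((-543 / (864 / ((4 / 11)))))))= -114211 / 6864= -16.64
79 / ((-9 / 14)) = -1106 / 9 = -122.89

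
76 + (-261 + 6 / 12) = -369 / 2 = -184.50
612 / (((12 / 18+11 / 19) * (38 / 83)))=76194 / 71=1073.15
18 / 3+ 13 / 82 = 505 / 82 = 6.16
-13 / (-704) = 13 / 704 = 0.02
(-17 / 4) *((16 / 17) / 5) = -4 / 5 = -0.80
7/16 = 0.44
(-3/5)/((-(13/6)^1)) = 18/65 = 0.28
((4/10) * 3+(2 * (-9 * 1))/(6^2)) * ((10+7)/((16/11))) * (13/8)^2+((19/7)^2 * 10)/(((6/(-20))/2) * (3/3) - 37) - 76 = -21018718733/372807680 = -56.38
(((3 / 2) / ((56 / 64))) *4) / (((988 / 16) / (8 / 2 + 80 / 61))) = 62208 / 105469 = 0.59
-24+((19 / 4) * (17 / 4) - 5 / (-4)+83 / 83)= -1.56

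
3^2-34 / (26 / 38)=-529 / 13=-40.69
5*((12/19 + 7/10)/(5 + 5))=253/380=0.67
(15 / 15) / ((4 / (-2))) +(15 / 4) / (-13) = -41 / 52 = -0.79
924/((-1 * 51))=-308/17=-18.12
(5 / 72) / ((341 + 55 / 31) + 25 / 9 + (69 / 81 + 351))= 465 / 4669816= 0.00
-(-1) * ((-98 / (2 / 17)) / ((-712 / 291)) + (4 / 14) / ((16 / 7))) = 60623 / 178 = 340.58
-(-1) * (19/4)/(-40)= -19/160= -0.12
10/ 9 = 1.11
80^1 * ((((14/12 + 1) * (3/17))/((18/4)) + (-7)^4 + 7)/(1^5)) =29474960/153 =192646.80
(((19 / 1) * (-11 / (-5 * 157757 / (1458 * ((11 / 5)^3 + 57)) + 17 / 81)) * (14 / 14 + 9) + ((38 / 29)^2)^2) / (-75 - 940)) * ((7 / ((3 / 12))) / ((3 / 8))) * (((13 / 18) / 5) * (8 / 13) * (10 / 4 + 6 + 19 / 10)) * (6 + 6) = -490544841509952126976 / 2215448433626356125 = -221.42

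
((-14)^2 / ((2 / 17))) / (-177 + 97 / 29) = -24157 / 2518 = -9.59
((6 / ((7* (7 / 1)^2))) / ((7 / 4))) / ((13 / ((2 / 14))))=24 / 218491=0.00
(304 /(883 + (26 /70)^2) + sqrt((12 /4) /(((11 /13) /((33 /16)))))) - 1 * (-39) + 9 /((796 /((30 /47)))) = 3 * sqrt(13) /4 + 199088536009 /5059243466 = 42.06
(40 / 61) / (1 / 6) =240 / 61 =3.93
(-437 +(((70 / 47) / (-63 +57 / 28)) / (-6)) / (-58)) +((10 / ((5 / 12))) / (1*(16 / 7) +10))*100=-72528400963 / 300136689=-241.65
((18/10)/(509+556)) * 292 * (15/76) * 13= 8541/6745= 1.27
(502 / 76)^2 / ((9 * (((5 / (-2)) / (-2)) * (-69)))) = -63001 / 1120905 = -0.06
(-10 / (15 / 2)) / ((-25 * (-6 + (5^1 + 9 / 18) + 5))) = 8 / 675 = 0.01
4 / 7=0.57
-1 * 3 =-3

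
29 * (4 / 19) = 116 / 19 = 6.11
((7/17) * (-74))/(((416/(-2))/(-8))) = -259/221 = -1.17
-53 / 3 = -17.67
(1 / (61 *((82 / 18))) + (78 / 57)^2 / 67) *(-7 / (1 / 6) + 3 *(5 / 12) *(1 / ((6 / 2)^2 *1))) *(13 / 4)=-37386661169 / 8710802928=-4.29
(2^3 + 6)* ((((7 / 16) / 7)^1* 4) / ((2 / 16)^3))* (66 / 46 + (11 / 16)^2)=78617 / 23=3418.13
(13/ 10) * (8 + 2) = 13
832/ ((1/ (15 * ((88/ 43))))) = 1098240/ 43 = 25540.47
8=8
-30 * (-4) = 120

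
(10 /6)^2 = 2.78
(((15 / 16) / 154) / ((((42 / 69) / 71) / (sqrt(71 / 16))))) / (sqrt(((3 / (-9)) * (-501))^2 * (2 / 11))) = 24495 * sqrt(1562) / 46086656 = 0.02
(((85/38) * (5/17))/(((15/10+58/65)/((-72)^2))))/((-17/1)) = -8424000/100453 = -83.86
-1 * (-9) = 9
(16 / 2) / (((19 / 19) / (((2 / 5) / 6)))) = 8 / 15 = 0.53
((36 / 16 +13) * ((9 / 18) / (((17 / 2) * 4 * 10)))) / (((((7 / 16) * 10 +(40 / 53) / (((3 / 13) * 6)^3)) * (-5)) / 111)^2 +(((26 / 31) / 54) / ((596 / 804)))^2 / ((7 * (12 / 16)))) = 335124785173189729256406 / 659488249028980703150755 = 0.51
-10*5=-50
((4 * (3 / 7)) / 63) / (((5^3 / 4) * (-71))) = -16 / 1304625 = -0.00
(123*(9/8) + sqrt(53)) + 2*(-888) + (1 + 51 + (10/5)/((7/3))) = -88747/56 + sqrt(53) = -1577.49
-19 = -19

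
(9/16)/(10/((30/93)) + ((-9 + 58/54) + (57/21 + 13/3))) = 1701/91088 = 0.02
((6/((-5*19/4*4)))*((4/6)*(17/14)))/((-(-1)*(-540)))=17/179550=0.00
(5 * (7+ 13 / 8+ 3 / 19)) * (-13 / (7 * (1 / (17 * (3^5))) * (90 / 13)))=-103557285 / 2128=-48664.14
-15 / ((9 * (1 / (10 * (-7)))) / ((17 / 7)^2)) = 14450 / 21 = 688.10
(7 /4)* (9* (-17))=-1071 /4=-267.75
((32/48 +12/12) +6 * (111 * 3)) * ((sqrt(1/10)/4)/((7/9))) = 2571 * sqrt(10)/40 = 203.26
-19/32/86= -19/2752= -0.01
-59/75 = -0.79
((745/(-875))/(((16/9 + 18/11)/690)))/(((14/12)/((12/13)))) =-73282968/538265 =-136.15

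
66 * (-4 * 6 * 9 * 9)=-128304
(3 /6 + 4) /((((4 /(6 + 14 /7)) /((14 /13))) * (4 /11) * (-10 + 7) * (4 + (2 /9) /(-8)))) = -378 /169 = -2.24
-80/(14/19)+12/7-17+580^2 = 2353933/7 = 336276.14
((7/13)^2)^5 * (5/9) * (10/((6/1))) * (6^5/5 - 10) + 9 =44411632388177/3722179279923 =11.93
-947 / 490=-1.93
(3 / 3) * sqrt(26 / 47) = sqrt(1222) / 47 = 0.74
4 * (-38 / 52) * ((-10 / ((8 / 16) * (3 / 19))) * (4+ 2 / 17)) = 1010800 / 663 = 1524.59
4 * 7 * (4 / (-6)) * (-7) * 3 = 392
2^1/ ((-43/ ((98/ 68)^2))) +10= 246139/ 24854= 9.90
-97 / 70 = -1.39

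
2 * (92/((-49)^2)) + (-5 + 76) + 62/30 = 2634256/36015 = 73.14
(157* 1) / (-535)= -157 / 535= -0.29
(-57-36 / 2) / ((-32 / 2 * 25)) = 3 / 16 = 0.19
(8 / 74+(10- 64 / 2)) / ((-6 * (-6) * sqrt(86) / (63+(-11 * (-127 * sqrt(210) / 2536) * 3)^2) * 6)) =-30702844935 * sqrt(86) / 40928767744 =-6.96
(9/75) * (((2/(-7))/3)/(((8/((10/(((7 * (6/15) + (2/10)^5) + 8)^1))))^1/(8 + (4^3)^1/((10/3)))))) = -8500/236257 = -0.04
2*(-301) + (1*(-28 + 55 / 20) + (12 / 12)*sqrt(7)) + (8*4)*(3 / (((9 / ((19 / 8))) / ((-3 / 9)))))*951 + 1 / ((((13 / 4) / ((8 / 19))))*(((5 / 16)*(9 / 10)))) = -8654.81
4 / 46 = 2 / 23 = 0.09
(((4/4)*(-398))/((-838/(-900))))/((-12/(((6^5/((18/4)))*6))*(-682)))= -77371200/142879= -541.52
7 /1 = 7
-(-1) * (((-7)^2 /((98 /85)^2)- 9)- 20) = 1541 /196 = 7.86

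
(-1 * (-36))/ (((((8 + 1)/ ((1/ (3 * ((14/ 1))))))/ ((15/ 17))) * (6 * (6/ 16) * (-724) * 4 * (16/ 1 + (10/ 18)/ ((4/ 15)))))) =-10/ 14021889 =-0.00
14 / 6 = 7 / 3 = 2.33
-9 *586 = -5274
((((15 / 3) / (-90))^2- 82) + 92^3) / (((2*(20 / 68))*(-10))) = -857712373 / 6480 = -132363.02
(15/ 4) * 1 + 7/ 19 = 313/ 76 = 4.12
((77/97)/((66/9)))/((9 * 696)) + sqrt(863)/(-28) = -1.05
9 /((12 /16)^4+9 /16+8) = 2304 /2273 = 1.01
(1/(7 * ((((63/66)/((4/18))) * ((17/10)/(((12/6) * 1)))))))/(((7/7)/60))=2.35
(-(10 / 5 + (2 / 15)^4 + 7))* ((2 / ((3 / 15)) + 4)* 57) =-7182.25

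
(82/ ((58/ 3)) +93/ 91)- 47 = -110143/ 2639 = -41.74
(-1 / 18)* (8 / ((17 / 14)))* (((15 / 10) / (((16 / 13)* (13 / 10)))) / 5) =-7 / 102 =-0.07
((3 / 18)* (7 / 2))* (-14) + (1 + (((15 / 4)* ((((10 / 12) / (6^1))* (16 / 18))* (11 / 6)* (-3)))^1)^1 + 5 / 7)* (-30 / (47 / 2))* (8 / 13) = -578399 / 76986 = -7.51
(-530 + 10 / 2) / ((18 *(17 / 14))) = -24.02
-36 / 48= -0.75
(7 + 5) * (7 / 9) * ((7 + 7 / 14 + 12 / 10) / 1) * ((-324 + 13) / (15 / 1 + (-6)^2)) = -126266 / 255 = -495.16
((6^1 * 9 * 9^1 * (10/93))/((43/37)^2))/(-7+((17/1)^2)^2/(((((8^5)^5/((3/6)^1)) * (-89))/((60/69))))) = -9528257272827146527500832604160/1723818976791320366616454314731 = -5.53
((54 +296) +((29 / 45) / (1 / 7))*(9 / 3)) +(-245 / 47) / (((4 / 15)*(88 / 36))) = 22057483 / 62040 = 355.54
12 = 12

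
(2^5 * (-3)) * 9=-864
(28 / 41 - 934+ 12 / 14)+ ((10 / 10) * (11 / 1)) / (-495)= -12043007 / 12915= -932.48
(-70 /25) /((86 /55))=-77 /43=-1.79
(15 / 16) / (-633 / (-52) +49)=195 / 12724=0.02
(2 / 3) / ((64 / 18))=3 / 16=0.19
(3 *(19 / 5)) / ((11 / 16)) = 912 / 55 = 16.58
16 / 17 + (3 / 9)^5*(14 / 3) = 11902 / 12393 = 0.96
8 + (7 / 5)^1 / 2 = 87 / 10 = 8.70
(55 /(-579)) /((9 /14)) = -0.15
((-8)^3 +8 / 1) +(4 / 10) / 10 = -12599 / 25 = -503.96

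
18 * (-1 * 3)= -54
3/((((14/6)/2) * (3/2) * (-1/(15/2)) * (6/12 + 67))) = -4/21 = -0.19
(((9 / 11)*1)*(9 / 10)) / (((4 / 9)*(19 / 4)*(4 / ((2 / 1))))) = 729 / 4180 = 0.17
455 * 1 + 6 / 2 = 458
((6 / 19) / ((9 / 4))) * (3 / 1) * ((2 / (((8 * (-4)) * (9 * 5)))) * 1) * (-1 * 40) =0.02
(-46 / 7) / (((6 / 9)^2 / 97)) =-20079 / 14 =-1434.21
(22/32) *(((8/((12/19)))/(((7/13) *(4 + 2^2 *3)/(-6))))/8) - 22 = -81565/3584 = -22.76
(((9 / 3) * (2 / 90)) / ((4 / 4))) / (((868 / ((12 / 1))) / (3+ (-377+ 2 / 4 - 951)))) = -2649 / 2170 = -1.22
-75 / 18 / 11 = -25 / 66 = -0.38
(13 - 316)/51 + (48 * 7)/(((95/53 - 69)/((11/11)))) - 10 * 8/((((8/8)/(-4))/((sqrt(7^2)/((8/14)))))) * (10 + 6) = 1898642191/30277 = 62709.06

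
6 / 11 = 0.55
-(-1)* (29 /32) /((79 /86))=0.99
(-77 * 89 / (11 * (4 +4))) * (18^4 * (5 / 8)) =-20437515 / 4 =-5109378.75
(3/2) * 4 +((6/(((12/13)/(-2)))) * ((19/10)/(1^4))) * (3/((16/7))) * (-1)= 6147/160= 38.42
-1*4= -4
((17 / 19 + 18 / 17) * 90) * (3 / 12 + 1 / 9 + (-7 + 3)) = -413305 / 646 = -639.79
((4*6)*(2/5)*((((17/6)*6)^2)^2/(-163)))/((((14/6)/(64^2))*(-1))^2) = -605339938455552/39935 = -15158130423.33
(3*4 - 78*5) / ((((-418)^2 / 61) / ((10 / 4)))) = -57645 / 174724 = -0.33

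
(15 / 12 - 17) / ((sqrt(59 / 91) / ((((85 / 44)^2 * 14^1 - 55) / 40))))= 33579 * sqrt(5369) / 1827584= 1.35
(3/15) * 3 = 3/5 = 0.60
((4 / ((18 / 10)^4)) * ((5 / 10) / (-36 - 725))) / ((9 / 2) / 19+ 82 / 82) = -47500 / 234667287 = -0.00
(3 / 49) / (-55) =-3 / 2695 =-0.00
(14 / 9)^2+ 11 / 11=277 / 81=3.42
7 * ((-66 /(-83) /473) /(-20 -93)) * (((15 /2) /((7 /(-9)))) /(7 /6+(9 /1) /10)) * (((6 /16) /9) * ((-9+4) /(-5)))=2025 /100017656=0.00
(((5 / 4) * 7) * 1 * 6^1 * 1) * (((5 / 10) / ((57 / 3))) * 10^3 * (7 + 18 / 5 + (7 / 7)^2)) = 304500 / 19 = 16026.32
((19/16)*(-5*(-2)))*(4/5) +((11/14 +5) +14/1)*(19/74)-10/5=13033/1036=12.58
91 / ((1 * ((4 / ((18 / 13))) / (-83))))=-5229 / 2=-2614.50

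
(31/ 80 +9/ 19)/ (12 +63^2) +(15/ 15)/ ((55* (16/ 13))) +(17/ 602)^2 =47601144463/ 3015306377160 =0.02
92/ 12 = 23/ 3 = 7.67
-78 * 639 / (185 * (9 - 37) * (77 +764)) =24921 / 2178190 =0.01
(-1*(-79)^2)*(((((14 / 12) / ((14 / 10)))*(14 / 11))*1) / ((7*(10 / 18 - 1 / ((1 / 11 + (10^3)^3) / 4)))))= -343255000031205 / 201666665233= -1702.09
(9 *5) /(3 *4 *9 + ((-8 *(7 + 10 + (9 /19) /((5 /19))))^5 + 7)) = -46875 /80161889900219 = -0.00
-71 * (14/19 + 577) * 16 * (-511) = 6372104592/19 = 335373925.89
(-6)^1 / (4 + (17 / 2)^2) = -24 / 305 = -0.08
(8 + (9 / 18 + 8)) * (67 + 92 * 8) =13249.50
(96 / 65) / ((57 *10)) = 0.00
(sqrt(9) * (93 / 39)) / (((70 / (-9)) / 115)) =-19251 / 182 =-105.77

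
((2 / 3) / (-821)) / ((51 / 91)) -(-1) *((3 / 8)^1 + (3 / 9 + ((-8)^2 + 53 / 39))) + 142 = 2718120779 / 13063752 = 208.07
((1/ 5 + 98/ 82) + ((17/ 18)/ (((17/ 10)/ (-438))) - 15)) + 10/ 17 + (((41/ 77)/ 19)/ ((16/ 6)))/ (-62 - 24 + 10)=-2383995647021/ 9299764320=-256.35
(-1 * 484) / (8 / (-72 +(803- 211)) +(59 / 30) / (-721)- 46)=136095960 / 12931181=10.52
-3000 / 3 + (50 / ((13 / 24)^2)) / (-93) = -5248600 / 5239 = -1001.83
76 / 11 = 6.91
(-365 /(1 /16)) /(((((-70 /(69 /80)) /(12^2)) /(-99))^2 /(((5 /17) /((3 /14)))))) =-735775261848 /2975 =-247319415.75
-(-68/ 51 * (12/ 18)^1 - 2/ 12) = 19/ 18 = 1.06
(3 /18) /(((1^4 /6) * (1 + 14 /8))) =4 /11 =0.36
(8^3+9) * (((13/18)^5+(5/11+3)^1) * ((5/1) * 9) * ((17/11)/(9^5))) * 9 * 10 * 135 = 84017288324875/3086609328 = 27219.93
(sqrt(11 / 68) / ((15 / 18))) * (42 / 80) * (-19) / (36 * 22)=-133 * sqrt(187) / 299200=-0.01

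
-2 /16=-1 /8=-0.12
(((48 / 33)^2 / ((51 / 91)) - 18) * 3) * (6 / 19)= -526692 / 39083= -13.48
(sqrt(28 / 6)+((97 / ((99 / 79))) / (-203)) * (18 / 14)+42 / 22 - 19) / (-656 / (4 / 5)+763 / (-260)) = 71450860 / 3344455653 - 260 * sqrt(42) / 641889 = 0.02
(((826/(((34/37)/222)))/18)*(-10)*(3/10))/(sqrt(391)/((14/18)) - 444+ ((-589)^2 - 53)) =-9597487426072/99967986079001+ 35620011*sqrt(391)/99967986079001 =-0.10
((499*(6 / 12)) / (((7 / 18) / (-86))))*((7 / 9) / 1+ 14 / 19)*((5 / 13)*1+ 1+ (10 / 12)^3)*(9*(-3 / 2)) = 4376820317 / 1976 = 2214990.04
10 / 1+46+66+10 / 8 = 493 / 4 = 123.25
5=5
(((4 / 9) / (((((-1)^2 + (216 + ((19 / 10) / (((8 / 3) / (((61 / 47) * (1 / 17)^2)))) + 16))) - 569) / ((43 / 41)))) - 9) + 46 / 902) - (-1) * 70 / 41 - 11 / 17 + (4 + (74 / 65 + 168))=270607132004134141 / 1637578616029785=165.25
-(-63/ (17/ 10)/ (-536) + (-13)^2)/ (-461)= 770279/ 2100316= 0.37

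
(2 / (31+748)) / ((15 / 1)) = 2 / 11685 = 0.00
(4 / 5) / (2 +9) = 4 / 55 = 0.07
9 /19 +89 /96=2555 /1824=1.40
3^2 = 9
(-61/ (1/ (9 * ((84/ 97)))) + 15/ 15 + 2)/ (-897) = 1175/ 2231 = 0.53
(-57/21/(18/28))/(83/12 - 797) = 8/1497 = 0.01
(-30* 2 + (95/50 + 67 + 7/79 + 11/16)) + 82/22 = 931803/69520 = 13.40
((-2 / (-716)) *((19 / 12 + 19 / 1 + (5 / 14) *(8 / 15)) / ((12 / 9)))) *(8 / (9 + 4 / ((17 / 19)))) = 0.03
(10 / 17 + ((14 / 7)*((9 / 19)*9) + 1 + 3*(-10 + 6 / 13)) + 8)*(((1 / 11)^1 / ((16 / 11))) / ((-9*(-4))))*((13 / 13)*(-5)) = 220465 / 2418624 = 0.09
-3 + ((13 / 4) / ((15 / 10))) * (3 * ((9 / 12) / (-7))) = -207 / 56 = -3.70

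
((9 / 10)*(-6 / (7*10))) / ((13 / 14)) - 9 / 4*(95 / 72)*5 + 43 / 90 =-1352431 / 93600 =-14.45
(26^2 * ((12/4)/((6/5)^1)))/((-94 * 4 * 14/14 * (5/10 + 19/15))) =-12675/4982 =-2.54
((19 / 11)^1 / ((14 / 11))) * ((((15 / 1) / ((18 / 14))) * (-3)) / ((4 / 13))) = -1235 / 8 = -154.38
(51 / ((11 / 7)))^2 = 127449 / 121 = 1053.30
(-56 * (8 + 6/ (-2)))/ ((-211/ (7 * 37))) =72520/ 211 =343.70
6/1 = 6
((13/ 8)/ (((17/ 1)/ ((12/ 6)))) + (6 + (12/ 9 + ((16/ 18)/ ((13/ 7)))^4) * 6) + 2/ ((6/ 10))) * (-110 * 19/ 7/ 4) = -79182216134395/ 59464687464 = -1331.58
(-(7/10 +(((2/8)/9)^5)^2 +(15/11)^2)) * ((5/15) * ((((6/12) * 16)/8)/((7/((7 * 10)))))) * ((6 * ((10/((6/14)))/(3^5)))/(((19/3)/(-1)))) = 198154647055313162935/255317313206282747904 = 0.78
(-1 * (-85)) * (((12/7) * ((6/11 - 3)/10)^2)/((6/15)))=37179/1694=21.95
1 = 1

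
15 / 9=5 / 3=1.67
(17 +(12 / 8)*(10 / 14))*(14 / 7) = 253 / 7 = 36.14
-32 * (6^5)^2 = -1934917632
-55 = -55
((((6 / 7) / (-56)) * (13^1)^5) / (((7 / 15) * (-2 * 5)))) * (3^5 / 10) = 812017791 / 27440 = 29592.49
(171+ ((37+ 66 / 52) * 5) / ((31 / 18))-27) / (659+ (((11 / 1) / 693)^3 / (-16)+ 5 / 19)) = 7814800906416 / 20195708071799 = 0.39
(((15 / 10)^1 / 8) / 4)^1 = 3 / 64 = 0.05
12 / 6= 2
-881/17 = -51.82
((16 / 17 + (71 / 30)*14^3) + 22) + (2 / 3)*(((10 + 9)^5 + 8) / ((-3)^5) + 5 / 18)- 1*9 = -1961542 / 6885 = -284.90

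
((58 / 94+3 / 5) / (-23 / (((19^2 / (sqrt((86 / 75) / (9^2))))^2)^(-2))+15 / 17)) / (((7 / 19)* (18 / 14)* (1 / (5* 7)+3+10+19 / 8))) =-2013723712 / 23532298797178767838617135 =-0.00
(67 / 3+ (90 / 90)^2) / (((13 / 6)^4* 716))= 0.00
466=466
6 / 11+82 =908 / 11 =82.55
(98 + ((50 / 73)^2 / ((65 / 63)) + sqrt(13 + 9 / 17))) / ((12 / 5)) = 5 * sqrt(3910) / 204 + 17051615 / 415662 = 42.56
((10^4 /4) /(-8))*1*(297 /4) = -185625 /8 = -23203.12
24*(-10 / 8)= -30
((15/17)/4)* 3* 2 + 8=317/34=9.32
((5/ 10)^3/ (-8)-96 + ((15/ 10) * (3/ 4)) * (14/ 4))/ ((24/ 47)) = -276971/ 1536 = -180.32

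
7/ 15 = 0.47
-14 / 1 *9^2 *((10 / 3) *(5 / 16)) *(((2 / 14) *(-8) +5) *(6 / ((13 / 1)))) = -54675 / 26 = -2102.88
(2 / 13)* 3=6 / 13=0.46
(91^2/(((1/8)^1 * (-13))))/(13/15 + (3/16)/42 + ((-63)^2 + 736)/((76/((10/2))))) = -325328640/19816613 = -16.42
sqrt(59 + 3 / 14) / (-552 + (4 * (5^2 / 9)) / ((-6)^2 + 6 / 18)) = -327 * sqrt(11606) / 2525656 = -0.01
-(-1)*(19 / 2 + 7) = 33 / 2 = 16.50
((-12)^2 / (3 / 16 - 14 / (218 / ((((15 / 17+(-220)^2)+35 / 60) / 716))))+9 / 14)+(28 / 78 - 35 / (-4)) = -899650397329 / 36108132060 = -24.92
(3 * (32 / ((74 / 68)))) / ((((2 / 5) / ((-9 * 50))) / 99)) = -363528000 / 37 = -9825081.08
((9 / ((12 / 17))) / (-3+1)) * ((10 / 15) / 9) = -17 / 36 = -0.47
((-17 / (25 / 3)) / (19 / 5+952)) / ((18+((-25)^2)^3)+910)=-17 / 1944587469645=-0.00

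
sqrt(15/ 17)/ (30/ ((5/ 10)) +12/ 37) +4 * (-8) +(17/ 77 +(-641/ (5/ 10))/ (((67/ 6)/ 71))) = -42216113/ 5159 +37 * sqrt(255)/ 37944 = -8182.99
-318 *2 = -636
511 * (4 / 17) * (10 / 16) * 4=5110 / 17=300.59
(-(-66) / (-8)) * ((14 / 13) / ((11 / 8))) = -84 / 13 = -6.46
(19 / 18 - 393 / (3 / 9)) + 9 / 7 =-148259 / 126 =-1176.66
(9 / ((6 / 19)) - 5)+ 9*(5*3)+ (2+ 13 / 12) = 1939 / 12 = 161.58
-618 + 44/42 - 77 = -14573/21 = -693.95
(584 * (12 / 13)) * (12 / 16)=404.31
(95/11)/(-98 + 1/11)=-95/1077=-0.09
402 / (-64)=-201 / 32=-6.28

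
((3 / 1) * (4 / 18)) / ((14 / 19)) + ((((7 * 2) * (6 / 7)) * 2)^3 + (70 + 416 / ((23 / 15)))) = 6842279 / 483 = 14166.21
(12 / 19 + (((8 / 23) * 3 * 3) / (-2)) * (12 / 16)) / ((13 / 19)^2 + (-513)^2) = -0.00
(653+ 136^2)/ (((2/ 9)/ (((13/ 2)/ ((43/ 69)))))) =154589877/ 172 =898778.35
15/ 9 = 5/ 3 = 1.67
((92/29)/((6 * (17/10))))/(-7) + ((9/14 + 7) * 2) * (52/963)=24256/31059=0.78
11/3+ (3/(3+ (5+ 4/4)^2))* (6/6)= 146/39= 3.74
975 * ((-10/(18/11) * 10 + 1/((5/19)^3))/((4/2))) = -91247/30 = -3041.57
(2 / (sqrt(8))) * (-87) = -87 * sqrt(2) / 2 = -61.52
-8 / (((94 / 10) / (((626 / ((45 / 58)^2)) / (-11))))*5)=16846912 / 1046925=16.09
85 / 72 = 1.18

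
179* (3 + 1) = 716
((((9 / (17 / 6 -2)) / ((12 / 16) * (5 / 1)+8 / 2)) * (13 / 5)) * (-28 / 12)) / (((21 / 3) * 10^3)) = -117 / 96875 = -0.00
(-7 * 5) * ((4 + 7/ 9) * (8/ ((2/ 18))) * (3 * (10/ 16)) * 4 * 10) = -903000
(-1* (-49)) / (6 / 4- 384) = -98 / 765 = -0.13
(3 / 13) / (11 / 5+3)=15 / 338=0.04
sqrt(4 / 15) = 2 * sqrt(15) / 15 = 0.52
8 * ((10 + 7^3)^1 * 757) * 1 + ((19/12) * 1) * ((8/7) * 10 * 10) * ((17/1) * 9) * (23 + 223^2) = 9656901976/7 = 1379557425.14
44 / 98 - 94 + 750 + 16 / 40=160928 / 245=656.85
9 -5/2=13/2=6.50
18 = 18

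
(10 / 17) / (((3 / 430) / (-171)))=-245100 / 17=-14417.65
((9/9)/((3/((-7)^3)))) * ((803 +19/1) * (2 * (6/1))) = -1127784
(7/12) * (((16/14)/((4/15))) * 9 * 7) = 315/2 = 157.50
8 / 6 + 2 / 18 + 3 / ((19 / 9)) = 490 / 171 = 2.87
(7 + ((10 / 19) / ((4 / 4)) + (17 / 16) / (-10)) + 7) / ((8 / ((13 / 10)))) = 569881 / 243200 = 2.34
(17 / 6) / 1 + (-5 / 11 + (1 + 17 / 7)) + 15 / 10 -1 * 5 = 533 / 231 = 2.31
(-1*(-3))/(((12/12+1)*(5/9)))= 27/10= 2.70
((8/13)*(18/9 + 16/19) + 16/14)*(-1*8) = -40000/1729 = -23.13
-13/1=-13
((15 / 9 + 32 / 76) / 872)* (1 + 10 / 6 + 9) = 0.03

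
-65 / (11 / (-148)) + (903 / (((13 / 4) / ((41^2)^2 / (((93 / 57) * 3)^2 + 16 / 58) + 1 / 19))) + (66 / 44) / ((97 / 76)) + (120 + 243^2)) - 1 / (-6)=13021529733610179907 / 401188519446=32457383.75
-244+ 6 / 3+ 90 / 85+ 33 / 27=-36677 / 153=-239.72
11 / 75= 0.15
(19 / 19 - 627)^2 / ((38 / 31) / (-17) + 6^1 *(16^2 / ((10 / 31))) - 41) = 1032593260 / 12438591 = 83.02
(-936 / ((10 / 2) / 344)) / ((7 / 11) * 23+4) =-3541824 / 1025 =-3455.44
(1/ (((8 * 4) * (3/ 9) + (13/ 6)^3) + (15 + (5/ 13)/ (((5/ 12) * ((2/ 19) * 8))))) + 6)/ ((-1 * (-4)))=312537/ 207422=1.51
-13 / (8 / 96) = -156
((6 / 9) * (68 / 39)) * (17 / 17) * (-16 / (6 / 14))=-15232 / 351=-43.40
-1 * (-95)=95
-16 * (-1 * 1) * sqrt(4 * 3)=32 * sqrt(3)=55.43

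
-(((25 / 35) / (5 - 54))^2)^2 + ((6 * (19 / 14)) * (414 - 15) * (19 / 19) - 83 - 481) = 37163856134060 / 13841287201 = 2685.00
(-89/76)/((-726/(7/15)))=623/827640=0.00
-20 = -20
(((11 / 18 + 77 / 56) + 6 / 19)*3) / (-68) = -3149 / 31008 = -0.10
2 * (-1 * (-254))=508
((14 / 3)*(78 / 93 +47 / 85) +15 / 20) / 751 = 229067 / 23746620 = 0.01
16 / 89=0.18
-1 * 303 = -303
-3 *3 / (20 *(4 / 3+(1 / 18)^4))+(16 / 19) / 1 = 6709796 / 13297055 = 0.50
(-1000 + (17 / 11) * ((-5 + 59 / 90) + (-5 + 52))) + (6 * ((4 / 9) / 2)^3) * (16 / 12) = -6808787 / 7290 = -933.99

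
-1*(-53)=53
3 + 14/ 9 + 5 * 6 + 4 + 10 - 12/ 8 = 47.06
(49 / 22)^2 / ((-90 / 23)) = -55223 / 43560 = -1.27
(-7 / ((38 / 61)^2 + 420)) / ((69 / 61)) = -1588867 / 107934216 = -0.01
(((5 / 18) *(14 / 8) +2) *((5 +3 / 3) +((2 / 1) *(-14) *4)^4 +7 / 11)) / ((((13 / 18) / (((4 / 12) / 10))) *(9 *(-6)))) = -11475036113 / 34320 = -334354.20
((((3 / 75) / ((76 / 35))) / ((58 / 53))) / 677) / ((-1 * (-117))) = 371 / 1745766360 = 0.00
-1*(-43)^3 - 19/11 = 874558/11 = 79505.27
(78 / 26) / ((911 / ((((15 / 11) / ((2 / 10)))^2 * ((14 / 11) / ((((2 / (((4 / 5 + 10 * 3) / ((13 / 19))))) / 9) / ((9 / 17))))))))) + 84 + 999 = 26892042483 / 24361051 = 1103.90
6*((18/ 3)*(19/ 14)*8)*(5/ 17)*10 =136800/ 119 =1149.58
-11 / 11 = -1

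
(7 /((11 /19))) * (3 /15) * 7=931 /55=16.93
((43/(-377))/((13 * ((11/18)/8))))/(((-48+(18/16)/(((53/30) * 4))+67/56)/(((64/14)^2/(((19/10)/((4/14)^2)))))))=215073423360/97278813178547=0.00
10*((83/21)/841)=830/17661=0.05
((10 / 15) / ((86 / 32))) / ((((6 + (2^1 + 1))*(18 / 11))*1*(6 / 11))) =968 / 31347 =0.03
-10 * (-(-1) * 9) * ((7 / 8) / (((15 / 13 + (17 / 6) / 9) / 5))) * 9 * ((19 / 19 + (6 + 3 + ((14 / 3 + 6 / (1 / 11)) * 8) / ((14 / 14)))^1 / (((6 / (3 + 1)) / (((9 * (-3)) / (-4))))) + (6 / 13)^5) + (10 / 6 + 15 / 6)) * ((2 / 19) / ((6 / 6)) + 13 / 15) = -6795782678775825 / 1118962858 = -6073287.09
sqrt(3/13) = sqrt(39)/13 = 0.48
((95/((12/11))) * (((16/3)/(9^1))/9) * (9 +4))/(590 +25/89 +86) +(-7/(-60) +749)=657488266069/877555620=749.23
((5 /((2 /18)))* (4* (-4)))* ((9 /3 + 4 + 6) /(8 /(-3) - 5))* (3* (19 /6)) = 266760 /23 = 11598.26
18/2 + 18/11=117/11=10.64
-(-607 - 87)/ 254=347/ 127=2.73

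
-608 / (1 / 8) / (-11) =4864 / 11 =442.18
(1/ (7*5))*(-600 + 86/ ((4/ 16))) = -256/ 35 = -7.31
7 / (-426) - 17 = -7249 / 426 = -17.02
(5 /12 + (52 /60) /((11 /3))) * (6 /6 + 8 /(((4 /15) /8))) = 157.38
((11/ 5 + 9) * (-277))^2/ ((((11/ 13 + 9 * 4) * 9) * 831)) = 11292736/ 323325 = 34.93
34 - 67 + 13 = -20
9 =9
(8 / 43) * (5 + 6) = 88 / 43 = 2.05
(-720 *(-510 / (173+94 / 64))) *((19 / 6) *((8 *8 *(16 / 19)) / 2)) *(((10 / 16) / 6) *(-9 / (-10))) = 31334400 / 1861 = 16837.40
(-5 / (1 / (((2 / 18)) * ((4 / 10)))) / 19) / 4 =-1 / 342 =-0.00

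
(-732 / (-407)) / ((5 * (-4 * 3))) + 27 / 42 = 17461 / 28490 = 0.61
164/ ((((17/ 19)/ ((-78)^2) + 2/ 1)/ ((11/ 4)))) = 4739436/ 21019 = 225.48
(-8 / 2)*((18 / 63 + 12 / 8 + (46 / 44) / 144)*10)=-198805 / 2772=-71.72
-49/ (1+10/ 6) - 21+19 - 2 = -179/ 8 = -22.38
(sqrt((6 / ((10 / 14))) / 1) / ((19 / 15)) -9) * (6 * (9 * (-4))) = 1944 -648 * sqrt(210) / 19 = 1449.77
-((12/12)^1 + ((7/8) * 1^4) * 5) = -43/8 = -5.38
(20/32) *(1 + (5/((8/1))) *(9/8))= 545/512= 1.06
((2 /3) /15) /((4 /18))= 1 /5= 0.20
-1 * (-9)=9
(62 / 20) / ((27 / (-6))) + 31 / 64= -589 / 2880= -0.20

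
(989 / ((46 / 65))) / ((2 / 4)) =2795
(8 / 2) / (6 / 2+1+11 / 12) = 48 / 59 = 0.81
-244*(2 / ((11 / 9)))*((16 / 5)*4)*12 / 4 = -843264 / 55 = -15332.07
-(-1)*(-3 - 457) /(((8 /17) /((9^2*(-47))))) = 7442685 /2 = 3721342.50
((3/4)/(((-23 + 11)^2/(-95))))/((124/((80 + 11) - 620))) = 2.11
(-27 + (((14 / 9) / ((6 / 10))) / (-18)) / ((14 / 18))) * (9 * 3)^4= -14447322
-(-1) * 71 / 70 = 71 / 70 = 1.01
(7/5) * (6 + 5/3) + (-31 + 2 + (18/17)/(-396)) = -102491/5610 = -18.27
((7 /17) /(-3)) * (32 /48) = -14 /153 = -0.09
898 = 898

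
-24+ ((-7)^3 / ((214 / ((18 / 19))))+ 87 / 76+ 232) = 1688417 / 8132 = 207.63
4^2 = 16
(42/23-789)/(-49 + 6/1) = 18105/989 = 18.31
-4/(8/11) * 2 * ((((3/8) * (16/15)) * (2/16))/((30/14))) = -77/300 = -0.26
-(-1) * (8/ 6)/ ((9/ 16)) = 64/ 27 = 2.37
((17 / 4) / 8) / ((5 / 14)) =119 / 80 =1.49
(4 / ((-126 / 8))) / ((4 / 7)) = -4 / 9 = -0.44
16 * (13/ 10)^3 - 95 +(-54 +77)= -4606/ 125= -36.85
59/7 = 8.43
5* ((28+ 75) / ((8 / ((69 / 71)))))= 35535 / 568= 62.56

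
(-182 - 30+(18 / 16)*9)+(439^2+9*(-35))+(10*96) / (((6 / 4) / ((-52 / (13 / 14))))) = 1250913 / 8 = 156364.12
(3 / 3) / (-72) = -1 / 72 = -0.01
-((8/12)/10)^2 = -1/225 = -0.00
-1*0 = 0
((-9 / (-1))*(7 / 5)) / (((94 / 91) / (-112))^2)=1636060608 / 11045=148126.81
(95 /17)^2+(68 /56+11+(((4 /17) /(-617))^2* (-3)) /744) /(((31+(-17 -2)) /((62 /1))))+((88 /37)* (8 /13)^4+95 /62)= 29127242273583748493 /302750092156554588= 96.21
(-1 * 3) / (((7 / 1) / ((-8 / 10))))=12 / 35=0.34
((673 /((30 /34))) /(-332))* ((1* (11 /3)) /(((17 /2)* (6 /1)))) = -7403 /44820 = -0.17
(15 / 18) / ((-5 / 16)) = -8 / 3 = -2.67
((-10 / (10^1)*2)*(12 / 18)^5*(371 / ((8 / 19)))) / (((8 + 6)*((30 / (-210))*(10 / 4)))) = 46.41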